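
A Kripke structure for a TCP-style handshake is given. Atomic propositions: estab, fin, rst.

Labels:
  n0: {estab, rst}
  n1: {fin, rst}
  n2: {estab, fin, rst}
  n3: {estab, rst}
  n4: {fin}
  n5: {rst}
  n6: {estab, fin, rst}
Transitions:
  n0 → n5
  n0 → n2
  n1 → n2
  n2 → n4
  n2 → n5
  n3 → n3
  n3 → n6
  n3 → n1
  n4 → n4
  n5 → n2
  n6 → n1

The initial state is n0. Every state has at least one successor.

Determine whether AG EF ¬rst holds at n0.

States satisfying EF ¬rst: {n0, n1, n2, n3, n4, n5, n6}.
States satisfying AG EF ¬rst: {n0, n1, n2, n3, n4, n5, n6}.
Every state reachable from n0 satisfies EF ¬rst.
n0 ∈ Sat(AG EF ¬rst).

Yes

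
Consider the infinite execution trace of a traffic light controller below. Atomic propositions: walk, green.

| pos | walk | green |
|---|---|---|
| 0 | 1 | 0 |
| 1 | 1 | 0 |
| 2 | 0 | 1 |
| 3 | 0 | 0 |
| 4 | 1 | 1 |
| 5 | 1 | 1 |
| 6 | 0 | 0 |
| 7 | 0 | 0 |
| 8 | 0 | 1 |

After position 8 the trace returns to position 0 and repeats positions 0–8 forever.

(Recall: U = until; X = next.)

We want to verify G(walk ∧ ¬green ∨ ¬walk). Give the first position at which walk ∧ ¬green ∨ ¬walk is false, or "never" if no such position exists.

4

Check walk ∧ ¬green ∨ ¬walk at each position in order: 0 ✓, 1 ✓, 2 ✓, 3 ✓.
At position 4 the labels are {green, walk}, so walk ∧ ¬green ∨ ¬walk is false there. This is the first violation.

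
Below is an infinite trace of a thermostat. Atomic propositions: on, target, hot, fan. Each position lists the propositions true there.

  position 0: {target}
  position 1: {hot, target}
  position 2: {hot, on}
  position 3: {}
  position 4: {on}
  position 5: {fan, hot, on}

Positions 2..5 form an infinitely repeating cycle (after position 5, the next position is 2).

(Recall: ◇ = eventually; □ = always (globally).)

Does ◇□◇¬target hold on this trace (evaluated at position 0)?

□◇¬target holds at position 0, which is reachable from 0, so ◇□◇¬target holds.

Yes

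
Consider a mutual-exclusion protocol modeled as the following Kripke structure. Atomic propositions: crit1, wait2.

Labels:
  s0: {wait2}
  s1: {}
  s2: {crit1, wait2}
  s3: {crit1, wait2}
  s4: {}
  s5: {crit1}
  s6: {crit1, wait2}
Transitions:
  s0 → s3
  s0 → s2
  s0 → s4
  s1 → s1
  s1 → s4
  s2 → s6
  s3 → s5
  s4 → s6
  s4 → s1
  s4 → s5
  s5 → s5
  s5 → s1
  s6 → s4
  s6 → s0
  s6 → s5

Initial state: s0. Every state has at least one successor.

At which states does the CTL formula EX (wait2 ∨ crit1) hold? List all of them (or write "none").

{s0, s2, s3, s4, s5, s6}

States satisfying wait2 ∨ crit1: {s0, s2, s3, s5, s6}.
States satisfying EX (wait2 ∨ crit1): {s0, s2, s3, s4, s5, s6}.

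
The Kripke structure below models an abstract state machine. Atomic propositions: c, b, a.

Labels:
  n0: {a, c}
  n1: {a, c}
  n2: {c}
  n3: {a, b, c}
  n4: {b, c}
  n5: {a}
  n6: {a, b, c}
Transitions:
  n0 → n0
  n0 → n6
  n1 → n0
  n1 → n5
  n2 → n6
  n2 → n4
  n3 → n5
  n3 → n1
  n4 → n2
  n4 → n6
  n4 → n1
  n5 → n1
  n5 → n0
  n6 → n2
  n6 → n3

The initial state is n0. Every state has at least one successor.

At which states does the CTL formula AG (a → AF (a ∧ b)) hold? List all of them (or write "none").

States satisfying a → AF (a ∧ b): {n2, n3, n4, n6}.
States satisfying AG (a → AF (a ∧ b)): ∅.

none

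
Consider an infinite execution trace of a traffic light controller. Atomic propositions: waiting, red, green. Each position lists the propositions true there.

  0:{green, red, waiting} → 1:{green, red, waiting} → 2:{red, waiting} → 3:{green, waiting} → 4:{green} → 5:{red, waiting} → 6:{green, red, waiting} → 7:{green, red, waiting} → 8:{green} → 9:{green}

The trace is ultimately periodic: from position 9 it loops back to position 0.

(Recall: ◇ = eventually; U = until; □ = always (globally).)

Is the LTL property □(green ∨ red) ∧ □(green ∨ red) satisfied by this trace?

Satisfied

green ∨ red holds at every position 0..9, and those are all positions ever visited, so □(green ∨ red) holds.
green ∨ red holds at every position 0..9, and those are all positions ever visited, so □(green ∨ red) holds.
At position 0: □(green ∨ red) is true; □(green ∨ red) is true; so □(green ∨ red) ∧ □(green ∨ red) is true.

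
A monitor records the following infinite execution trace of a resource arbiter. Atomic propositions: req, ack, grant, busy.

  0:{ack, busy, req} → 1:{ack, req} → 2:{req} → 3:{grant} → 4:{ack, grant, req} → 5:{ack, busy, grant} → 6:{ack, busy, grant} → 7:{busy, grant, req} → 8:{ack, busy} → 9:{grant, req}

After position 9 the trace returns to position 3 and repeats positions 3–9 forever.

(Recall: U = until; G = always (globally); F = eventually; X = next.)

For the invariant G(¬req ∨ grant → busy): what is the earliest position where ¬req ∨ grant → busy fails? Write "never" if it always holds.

Check ¬req ∨ grant → busy at each position in order: 0 ✓, 1 ✓, 2 ✓.
At position 3 the labels are {grant}, so ¬req ∨ grant → busy is false there. This is the first violation.

3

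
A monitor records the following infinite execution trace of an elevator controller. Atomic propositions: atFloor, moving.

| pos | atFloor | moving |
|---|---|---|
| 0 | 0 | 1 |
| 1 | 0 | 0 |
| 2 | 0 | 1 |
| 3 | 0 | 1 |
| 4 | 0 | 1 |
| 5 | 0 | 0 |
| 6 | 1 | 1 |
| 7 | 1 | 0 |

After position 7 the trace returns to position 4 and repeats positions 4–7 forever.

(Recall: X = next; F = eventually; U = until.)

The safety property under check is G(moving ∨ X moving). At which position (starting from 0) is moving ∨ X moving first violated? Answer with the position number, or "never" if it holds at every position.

moving ∨ X moving holds at every position 0..7, and those are all the positions the trace ever visits, so the invariant G(moving ∨ X moving) is never violated.

never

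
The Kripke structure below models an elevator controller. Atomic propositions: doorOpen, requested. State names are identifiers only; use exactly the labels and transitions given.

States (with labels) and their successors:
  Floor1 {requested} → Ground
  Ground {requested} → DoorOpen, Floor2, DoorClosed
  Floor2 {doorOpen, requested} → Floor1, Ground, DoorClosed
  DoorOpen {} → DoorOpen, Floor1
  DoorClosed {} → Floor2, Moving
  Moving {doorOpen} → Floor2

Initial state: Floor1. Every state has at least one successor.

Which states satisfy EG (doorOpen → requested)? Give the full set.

{Floor1, Ground, Floor2, DoorOpen, DoorClosed}

States satisfying doorOpen → requested: {Floor1, Ground, Floor2, DoorOpen, DoorClosed}.
States satisfying EG (doorOpen → requested): {Floor1, Ground, Floor2, DoorOpen, DoorClosed}.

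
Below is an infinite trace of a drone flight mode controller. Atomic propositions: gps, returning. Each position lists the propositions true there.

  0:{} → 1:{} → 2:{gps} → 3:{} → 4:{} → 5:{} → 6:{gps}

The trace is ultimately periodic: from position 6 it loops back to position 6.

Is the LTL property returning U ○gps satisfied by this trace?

No

Walking from position 0: at position 0, ○gps has not yet held and returning fails, so returning U ○gps is false.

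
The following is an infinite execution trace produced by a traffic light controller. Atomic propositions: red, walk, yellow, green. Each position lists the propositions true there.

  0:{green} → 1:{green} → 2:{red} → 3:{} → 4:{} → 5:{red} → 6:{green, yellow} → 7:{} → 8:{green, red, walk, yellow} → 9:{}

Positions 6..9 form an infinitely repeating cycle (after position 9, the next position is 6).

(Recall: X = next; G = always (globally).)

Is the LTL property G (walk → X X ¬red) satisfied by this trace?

walk → X X ¬red holds at every position 0..9, and those are all positions ever visited, so G (walk → X X ¬red) holds.
Positions where walk holds: 8.
Check X X ¬red at each: 8→ok.

Satisfied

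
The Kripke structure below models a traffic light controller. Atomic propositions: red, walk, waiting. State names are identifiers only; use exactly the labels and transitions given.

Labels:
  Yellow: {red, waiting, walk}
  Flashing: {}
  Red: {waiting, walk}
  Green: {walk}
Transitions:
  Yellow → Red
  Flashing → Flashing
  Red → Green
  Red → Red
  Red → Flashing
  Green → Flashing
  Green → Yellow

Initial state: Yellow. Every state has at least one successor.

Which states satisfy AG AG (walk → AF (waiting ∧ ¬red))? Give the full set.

States satisfying AG (walk → AF (waiting ∧ ¬red)): {Flashing}.
States satisfying AG AG (walk → AF (waiting ∧ ¬red)): {Flashing}.

{Flashing}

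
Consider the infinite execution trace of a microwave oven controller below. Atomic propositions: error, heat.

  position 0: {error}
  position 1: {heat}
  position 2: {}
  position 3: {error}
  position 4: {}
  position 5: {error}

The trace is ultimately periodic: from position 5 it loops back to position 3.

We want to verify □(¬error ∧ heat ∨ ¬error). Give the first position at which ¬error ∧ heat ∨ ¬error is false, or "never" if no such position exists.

At position 0 the labels are {error}, so ¬error ∧ heat ∨ ¬error is false there. This is the first violation.

0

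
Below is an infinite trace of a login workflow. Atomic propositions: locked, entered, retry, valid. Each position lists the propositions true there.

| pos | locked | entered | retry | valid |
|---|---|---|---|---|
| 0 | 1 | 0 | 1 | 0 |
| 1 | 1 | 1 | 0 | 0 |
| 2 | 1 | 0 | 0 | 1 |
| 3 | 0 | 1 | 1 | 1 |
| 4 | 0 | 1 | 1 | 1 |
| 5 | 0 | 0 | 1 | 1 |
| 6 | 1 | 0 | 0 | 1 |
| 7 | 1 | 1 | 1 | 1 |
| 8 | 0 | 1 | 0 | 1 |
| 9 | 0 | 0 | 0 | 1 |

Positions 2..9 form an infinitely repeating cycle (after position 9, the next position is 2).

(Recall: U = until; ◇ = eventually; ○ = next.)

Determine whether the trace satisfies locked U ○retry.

Holds

Walking from position 0: ○retry first holds at position 2, and locked holds at every earlier position along the way, so locked U ○retry holds.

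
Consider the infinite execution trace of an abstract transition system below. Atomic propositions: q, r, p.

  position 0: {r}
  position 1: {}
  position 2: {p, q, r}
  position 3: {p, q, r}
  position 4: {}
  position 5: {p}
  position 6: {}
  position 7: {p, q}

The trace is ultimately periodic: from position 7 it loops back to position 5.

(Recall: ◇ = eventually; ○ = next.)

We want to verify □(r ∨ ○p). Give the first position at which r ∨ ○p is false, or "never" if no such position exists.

Check r ∨ ○p at each position in order: 0 ✓, 1 ✓, 2 ✓, 3 ✓, 4 ✓.
At position 5 the labels are {p} and the next position 6 has {}, so r ∨ ○p is false there. This is the first violation.

5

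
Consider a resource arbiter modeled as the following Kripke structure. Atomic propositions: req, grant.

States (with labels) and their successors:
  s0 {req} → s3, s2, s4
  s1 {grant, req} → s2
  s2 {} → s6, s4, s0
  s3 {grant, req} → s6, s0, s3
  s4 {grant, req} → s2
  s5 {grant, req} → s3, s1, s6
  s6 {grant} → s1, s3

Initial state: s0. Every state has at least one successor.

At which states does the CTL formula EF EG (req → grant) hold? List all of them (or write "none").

States satisfying EG (req → grant): {s1, s2, s3, s4, s5, s6}.
States satisfying EF EG (req → grant): {s0, s1, s2, s3, s4, s5, s6}.

{s0, s1, s2, s3, s4, s5, s6}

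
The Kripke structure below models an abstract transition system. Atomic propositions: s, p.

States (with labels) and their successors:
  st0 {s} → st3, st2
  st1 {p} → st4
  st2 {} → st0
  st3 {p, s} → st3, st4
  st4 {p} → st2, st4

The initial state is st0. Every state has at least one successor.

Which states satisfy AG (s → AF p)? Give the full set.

none

States satisfying s → AF p: {st1, st2, st3, st4}.
States satisfying AG (s → AF p): ∅.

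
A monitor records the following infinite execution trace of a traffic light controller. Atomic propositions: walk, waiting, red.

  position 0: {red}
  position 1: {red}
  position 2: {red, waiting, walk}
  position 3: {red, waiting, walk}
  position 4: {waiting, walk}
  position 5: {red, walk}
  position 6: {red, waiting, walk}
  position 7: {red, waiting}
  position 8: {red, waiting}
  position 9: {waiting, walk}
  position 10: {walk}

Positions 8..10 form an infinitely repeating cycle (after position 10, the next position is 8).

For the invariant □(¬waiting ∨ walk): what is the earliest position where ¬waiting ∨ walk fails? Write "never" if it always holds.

Check ¬waiting ∨ walk at each position in order: 0 ✓, 1 ✓, 2 ✓, 3 ✓, 4 ✓, 5 ✓, 6 ✓.
At position 7 the labels are {red, waiting}, so ¬waiting ∨ walk is false there. This is the first violation.

7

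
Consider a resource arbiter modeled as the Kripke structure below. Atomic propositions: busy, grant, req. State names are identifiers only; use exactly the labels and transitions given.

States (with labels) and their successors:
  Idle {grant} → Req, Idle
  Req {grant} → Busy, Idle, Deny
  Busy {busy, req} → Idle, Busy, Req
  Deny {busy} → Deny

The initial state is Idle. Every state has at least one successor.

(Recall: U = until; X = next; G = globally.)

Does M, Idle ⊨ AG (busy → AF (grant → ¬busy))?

Holds

States satisfying busy → AF (grant → ¬busy): {Idle, Req, Busy, Deny}.
States satisfying AG (busy → AF (grant → ¬busy)): {Idle, Req, Busy, Deny}.
Every state reachable from Idle satisfies busy → AF (grant → ¬busy).
Idle ∈ Sat(AG (busy → AF (grant → ¬busy))).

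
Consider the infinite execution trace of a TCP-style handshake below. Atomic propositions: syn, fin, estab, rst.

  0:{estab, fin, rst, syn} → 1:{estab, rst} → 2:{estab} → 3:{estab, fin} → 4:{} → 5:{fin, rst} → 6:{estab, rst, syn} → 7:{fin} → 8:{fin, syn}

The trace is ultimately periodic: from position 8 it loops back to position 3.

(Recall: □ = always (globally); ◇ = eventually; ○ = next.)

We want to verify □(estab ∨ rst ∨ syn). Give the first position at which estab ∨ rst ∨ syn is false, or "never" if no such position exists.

4

Check estab ∨ rst ∨ syn at each position in order: 0 ✓, 1 ✓, 2 ✓, 3 ✓.
At position 4 the labels are {}, so estab ∨ rst ∨ syn is false there. This is the first violation.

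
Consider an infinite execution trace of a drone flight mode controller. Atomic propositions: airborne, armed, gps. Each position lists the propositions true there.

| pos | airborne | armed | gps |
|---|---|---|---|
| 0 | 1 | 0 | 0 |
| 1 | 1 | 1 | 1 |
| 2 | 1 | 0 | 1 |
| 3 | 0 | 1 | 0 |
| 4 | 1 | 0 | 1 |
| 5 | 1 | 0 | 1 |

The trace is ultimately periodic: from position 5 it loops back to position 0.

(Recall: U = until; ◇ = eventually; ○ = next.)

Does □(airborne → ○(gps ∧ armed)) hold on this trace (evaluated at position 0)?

airborne → ○(gps ∧ armed) must hold at every position from 0 onward. It fails at position 1, so □(airborne → ○(gps ∧ armed)) is false.
Positions where airborne holds: 0, 1, 2, 4, 5.
Check ○(gps ∧ armed) at each: 0→ok, 1→fails, 2→fails, 4→fails, 5→fails.

No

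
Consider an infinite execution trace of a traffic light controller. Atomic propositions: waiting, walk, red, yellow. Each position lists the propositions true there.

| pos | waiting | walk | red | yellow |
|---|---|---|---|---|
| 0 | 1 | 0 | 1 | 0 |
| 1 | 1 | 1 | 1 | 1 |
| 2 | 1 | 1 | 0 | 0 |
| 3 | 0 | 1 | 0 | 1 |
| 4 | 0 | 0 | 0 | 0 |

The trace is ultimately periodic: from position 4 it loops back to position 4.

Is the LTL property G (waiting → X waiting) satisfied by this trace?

Violated

waiting → X waiting must hold at every position from 0 onward. It fails at position 2, so G (waiting → X waiting) is false.
Positions where waiting holds: 0, 1, 2.
Check X waiting at each: 0→ok, 1→ok, 2→fails.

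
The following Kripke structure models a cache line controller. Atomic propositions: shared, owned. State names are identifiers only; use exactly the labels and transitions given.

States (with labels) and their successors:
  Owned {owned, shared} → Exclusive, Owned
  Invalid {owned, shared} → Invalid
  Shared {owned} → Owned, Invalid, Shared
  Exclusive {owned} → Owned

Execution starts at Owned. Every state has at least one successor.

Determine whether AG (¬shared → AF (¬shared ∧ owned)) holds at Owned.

States satisfying ¬shared → AF (¬shared ∧ owned): {Owned, Invalid, Shared, Exclusive}.
States satisfying AG (¬shared → AF (¬shared ∧ owned)): {Owned, Invalid, Shared, Exclusive}.
Every state reachable from Owned satisfies ¬shared → AF (¬shared ∧ owned).
Owned ∈ Sat(AG (¬shared → AF (¬shared ∧ owned))).

Holds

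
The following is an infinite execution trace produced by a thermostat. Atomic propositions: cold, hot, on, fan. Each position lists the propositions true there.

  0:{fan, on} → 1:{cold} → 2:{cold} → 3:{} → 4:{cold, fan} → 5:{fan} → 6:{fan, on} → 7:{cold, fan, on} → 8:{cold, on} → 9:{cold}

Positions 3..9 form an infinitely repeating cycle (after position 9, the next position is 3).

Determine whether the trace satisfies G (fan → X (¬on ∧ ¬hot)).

fan → X (¬on ∧ ¬hot) must hold at every position from 0 onward. It fails at position 5, so G (fan → X (¬on ∧ ¬hot)) is false.
Positions where fan holds: 0, 4, 5, 6, 7.
Check X (¬on ∧ ¬hot) at each: 0→ok, 4→ok, 5→fails, 6→fails, 7→fails.

No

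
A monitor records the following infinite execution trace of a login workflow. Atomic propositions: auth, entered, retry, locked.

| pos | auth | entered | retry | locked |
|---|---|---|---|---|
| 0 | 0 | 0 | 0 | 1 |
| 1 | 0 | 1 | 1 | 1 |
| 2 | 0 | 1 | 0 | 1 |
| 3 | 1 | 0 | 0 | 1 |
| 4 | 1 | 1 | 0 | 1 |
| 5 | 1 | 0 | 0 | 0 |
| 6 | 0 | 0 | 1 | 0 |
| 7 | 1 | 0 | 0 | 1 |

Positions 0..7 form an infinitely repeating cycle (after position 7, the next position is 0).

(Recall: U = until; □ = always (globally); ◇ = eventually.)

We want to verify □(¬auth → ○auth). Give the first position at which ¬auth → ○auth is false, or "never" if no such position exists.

At position 0 the labels are {locked} and the next position 1 has {entered, locked, retry}, so ¬auth → ○auth is false there. This is the first violation.

0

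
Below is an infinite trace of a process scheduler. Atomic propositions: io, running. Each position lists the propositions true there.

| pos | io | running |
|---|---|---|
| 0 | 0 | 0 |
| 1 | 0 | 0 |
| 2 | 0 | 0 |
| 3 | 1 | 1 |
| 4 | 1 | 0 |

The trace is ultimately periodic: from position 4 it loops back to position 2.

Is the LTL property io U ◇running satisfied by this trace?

Satisfied

Walking from position 0: ◇running first holds at position 0, and io holds at every earlier position along the way, so io U ◇running holds.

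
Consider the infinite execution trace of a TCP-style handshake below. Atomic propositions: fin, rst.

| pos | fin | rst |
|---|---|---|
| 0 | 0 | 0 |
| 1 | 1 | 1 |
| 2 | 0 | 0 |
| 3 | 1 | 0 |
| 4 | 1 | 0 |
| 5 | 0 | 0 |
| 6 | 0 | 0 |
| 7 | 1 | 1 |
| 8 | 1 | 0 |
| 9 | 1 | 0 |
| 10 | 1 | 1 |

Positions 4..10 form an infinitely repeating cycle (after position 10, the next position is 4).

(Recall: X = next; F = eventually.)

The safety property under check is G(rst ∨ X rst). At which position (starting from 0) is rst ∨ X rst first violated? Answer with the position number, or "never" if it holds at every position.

Check rst ∨ X rst at each position in order: 0 ✓, 1 ✓.
At position 2 the labels are {} and the next position 3 has {fin}, so rst ∨ X rst is false there. This is the first violation.

2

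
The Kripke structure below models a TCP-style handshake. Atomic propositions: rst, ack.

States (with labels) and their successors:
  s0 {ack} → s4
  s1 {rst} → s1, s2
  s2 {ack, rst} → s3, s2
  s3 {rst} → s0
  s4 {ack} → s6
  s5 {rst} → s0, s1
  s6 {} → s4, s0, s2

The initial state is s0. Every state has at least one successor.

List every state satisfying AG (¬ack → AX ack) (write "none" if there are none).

States satisfying ¬ack → AX ack: {s0, s2, s3, s4, s6}.
States satisfying AG (¬ack → AX ack): {s0, s2, s3, s4, s6}.

{s0, s2, s3, s4, s6}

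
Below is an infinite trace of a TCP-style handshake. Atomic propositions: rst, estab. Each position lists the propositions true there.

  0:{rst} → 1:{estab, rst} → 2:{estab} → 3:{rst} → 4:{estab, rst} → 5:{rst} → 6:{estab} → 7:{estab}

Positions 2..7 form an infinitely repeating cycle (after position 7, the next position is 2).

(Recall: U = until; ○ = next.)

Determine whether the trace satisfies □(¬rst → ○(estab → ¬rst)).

¬rst → ○(estab → ¬rst) holds at every position 0..7, and those are all positions ever visited, so □(¬rst → ○(estab → ¬rst)) holds.
Positions where ¬rst holds: 2, 6, 7.
Check ○(estab → ¬rst) at each: 2→ok, 6→ok, 7→ok.

Satisfied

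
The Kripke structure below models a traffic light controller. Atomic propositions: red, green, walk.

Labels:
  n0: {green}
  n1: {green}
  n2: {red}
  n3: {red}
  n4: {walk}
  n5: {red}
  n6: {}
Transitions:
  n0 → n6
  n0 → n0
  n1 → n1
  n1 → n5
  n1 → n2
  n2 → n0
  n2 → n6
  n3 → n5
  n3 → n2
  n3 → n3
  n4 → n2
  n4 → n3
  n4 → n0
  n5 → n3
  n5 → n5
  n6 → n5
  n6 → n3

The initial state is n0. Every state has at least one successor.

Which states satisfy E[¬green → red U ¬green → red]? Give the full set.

{n0, n1, n2, n3, n5}

States satisfying ¬green → red: {n0, n1, n2, n3, n5}.
States satisfying E[¬green → red U ¬green → red]: {n0, n1, n2, n3, n5}.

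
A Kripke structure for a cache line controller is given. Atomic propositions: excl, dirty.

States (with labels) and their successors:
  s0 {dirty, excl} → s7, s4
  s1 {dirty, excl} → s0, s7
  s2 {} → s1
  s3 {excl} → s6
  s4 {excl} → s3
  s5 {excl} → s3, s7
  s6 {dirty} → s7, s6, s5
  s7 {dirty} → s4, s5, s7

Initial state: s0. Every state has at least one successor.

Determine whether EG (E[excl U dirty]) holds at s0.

States satisfying E[excl U dirty]: {s0, s1, s3, s4, s5, s6, s7}.
States satisfying EG (E[excl U dirty]): {s0, s1, s3, s4, s5, s6, s7}.
s0 ∈ Sat(EG (E[excl U dirty])).

Satisfied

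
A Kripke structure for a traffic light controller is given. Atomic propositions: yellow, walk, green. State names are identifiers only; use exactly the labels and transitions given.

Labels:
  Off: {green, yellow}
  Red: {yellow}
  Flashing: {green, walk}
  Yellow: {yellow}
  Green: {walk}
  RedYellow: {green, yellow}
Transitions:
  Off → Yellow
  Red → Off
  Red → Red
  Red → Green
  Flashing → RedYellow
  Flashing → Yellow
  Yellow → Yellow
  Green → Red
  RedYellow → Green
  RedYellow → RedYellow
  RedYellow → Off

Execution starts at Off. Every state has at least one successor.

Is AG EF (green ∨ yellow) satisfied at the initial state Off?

States satisfying EF (green ∨ yellow): {Off, Red, Flashing, Yellow, Green, RedYellow}.
States satisfying AG EF (green ∨ yellow): {Off, Red, Flashing, Yellow, Green, RedYellow}.
Every state reachable from Off satisfies EF (green ∨ yellow).
Off ∈ Sat(AG EF (green ∨ yellow)).

Yes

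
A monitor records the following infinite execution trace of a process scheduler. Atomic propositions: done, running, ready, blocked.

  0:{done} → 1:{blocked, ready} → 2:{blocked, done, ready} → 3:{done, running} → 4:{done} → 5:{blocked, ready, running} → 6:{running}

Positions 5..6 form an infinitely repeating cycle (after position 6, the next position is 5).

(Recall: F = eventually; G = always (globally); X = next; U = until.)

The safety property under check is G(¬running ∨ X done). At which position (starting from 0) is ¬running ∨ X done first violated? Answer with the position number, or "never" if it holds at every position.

5

Check ¬running ∨ X done at each position in order: 0 ✓, 1 ✓, 2 ✓, 3 ✓, 4 ✓.
At position 5 the labels are {blocked, ready, running} and the next position 6 has {running}, so ¬running ∨ X done is false there. This is the first violation.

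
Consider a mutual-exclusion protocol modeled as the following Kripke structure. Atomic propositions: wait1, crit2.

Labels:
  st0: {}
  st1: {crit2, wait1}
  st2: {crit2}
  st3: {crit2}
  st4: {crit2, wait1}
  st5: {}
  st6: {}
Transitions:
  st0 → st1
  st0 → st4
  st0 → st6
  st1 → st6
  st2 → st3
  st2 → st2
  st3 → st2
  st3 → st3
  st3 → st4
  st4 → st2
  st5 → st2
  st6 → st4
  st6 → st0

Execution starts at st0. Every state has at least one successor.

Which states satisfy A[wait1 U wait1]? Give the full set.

{st1, st4}

States satisfying wait1: {st1, st4}.
States satisfying A[wait1 U wait1]: {st1, st4}.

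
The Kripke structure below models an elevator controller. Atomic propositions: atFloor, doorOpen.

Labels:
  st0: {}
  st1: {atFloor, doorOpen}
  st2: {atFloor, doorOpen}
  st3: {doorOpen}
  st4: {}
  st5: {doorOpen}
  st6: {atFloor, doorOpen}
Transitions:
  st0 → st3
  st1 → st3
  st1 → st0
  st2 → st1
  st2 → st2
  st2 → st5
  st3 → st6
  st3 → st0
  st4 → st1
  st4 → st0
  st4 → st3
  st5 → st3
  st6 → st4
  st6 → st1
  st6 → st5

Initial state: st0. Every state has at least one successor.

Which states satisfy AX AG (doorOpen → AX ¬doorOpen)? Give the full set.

none

States satisfying AG (doorOpen → AX ¬doorOpen): ∅.
States satisfying AX AG (doorOpen → AX ¬doorOpen): ∅.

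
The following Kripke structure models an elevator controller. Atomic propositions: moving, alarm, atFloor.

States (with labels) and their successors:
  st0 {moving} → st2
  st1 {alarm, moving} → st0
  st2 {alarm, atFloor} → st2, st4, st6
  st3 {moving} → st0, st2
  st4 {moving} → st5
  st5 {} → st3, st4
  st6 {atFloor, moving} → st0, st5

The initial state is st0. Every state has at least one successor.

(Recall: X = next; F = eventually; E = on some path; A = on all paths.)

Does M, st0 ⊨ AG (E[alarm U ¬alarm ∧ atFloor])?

No

States satisfying E[alarm U ¬alarm ∧ atFloor]: {st2, st6}.
States satisfying AG (E[alarm U ¬alarm ∧ atFloor]): ∅.
st0 is reachable from st0 and violates E[alarm U ¬alarm ∧ atFloor], so AG fails at st0.
st0 ∉ Sat(AG (E[alarm U ¬alarm ∧ atFloor])).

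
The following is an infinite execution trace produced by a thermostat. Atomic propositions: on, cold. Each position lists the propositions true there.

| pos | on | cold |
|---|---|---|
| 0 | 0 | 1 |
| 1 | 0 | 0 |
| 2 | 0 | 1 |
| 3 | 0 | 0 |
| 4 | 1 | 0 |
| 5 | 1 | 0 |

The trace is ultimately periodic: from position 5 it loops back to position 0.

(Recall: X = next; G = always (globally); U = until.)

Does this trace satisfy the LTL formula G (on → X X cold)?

on → X X cold must hold at every position from 0 onward. It fails at position 5, so G (on → X X cold) is false.
Positions where on holds: 4, 5.
Check X X cold at each: 4→ok, 5→fails.

Does not hold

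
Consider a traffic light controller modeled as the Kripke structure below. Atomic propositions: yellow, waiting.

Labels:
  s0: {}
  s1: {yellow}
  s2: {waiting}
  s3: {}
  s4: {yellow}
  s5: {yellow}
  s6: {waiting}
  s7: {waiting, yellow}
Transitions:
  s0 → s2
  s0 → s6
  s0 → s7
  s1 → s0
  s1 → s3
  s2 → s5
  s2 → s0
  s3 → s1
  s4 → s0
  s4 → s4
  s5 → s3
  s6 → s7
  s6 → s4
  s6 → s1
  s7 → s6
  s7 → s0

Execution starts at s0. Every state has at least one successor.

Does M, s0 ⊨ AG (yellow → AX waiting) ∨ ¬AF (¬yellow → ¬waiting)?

No

States satisfying yellow → AX waiting: {s0, s2, s3, s6}.
States satisfying AG (yellow → AX waiting): ∅.
States satisfying ¬yellow → ¬waiting: {s0, s1, s3, s4, s5, s7}.
States satisfying AF (¬yellow → ¬waiting): {s0, s1, s2, s3, s4, s5, s6, s7}.
States satisfying ¬AF (¬yellow → ¬waiting): ∅.
States satisfying AG (yellow → AX waiting) ∨ ¬AF (¬yellow → ¬waiting): ∅.
s0 ∉ Sat(AG (yellow → AX waiting) ∨ ¬AF (¬yellow → ¬waiting)).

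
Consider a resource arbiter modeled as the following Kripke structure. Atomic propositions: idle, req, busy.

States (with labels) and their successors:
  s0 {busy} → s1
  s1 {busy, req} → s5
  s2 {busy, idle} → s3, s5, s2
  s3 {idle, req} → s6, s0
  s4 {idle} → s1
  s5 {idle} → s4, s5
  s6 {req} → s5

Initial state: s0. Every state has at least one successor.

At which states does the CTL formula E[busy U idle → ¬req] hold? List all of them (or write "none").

States satisfying busy: {s0, s1, s2}.
States satisfying idle → ¬req: {s0, s1, s2, s4, s5, s6}.
States satisfying E[busy U idle → ¬req]: {s0, s1, s2, s4, s5, s6}.

{s0, s1, s2, s4, s5, s6}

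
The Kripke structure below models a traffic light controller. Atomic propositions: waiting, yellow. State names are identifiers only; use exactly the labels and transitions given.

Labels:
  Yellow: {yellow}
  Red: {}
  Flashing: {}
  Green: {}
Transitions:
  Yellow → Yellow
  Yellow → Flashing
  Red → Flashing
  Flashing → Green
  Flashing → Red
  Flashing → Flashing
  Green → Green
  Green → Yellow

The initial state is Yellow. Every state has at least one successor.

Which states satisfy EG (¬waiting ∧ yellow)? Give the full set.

{Yellow}

States satisfying ¬waiting ∧ yellow: {Yellow}.
States satisfying EG (¬waiting ∧ yellow): {Yellow}.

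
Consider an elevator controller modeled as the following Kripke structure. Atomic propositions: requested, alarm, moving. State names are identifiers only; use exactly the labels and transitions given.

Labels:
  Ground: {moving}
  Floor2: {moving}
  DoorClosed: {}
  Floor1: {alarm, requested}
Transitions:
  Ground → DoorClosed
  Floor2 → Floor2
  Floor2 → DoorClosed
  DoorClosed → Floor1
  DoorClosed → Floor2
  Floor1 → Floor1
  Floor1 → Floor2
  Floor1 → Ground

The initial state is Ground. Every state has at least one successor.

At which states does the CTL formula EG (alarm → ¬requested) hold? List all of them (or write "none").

States satisfying alarm → ¬requested: {Ground, Floor2, DoorClosed}.
States satisfying EG (alarm → ¬requested): {Ground, Floor2, DoorClosed}.

{Ground, Floor2, DoorClosed}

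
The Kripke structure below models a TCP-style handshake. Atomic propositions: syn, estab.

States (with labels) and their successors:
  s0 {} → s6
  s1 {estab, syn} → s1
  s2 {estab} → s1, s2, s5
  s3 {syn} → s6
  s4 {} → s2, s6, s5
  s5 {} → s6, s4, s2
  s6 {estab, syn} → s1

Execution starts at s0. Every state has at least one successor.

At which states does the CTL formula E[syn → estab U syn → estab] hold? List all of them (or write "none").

{s0, s1, s2, s4, s5, s6}

States satisfying syn → estab: {s0, s1, s2, s4, s5, s6}.
States satisfying E[syn → estab U syn → estab]: {s0, s1, s2, s4, s5, s6}.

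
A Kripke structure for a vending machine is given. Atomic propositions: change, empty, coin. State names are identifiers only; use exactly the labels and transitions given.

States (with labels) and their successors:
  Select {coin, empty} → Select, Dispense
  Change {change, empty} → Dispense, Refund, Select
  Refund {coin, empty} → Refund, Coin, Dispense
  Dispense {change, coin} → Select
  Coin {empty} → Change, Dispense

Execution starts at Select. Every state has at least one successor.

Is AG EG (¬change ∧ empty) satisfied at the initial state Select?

Violated

States satisfying EG (¬change ∧ empty): {Select, Refund}.
States satisfying AG EG (¬change ∧ empty): ∅.
Dispense is reachable from Select and violates EG (¬change ∧ empty), so AG fails at Select.
Select ∉ Sat(AG EG (¬change ∧ empty)).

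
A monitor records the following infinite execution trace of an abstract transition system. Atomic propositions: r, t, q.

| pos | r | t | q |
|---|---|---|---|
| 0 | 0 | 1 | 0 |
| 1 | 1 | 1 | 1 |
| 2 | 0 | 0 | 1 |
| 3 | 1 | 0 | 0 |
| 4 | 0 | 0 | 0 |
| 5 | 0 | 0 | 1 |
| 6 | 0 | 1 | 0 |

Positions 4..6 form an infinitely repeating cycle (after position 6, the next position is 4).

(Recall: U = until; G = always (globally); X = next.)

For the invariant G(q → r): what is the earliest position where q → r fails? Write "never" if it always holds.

2

Check q → r at each position in order: 0 ✓, 1 ✓.
At position 2 the labels are {q}, so q → r is false there. This is the first violation.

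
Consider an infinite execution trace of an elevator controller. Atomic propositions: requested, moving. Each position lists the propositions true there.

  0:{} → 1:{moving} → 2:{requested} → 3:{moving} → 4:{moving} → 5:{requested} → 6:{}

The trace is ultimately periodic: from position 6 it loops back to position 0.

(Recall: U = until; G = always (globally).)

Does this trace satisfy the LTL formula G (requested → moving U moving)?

Does not hold

requested → moving U moving must hold at every position from 0 onward. It fails at position 2, so G (requested → moving U moving) is false.
Positions where requested holds: 2, 5.
Check moving U moving at each: 2→fails, 5→fails.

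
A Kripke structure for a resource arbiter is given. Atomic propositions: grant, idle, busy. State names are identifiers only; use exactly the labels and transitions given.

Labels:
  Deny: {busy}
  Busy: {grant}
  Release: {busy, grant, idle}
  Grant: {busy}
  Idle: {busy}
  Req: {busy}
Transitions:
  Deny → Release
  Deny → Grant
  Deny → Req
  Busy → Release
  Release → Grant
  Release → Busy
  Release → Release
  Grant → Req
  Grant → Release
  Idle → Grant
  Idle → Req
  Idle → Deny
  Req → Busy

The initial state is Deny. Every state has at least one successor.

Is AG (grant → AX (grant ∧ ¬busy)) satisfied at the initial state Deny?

States satisfying grant → AX (grant ∧ ¬busy): {Deny, Grant, Idle, Req}.
States satisfying AG (grant → AX (grant ∧ ¬busy)): ∅.
Busy is reachable from Deny and violates grant → AX (grant ∧ ¬busy), so AG fails at Deny.
Deny ∉ Sat(AG (grant → AX (grant ∧ ¬busy))).

Violated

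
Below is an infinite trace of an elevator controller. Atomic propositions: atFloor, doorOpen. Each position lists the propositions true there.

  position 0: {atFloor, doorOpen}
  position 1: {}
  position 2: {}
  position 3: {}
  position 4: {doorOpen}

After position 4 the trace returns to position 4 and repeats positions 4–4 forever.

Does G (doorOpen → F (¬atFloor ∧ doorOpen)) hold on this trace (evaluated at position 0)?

doorOpen → F (¬atFloor ∧ doorOpen) holds at every position 0..4, and those are all positions ever visited, so G (doorOpen → F (¬atFloor ∧ doorOpen)) holds.
Positions where doorOpen holds: 0, 4.
Check F (¬atFloor ∧ doorOpen) at each: 0→ok, 4→ok.

Holds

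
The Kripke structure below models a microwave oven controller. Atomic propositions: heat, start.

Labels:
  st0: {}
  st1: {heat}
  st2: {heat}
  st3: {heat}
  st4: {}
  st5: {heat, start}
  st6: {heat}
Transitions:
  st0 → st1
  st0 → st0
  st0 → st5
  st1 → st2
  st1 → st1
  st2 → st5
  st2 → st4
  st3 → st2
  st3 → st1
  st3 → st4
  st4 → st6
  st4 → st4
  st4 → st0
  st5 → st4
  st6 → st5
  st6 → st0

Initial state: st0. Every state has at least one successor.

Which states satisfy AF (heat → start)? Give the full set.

States satisfying heat → start: {st0, st4, st5}.
States satisfying AF (heat → start): {st0, st2, st4, st5, st6}.

{st0, st2, st4, st5, st6}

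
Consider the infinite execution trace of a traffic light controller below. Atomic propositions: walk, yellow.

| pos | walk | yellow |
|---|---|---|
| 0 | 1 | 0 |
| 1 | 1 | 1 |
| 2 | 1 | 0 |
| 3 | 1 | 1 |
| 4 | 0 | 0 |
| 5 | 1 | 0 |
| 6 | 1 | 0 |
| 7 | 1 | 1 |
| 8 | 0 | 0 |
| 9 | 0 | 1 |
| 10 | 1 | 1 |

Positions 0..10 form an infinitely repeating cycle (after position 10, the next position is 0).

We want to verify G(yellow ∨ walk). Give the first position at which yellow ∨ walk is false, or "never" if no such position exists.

4

Check yellow ∨ walk at each position in order: 0 ✓, 1 ✓, 2 ✓, 3 ✓.
At position 4 the labels are {}, so yellow ∨ walk is false there. This is the first violation.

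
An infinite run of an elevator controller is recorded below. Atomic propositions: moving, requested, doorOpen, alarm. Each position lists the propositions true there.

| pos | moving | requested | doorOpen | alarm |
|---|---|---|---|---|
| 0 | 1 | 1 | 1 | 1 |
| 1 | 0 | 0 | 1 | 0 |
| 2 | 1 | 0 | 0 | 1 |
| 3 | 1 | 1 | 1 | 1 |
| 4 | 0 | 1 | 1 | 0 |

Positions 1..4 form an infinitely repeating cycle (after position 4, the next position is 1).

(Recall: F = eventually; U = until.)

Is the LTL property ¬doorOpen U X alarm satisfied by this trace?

Does not hold

Walking from position 0: at position 0, X alarm has not yet held and ¬doorOpen fails, so ¬doorOpen U X alarm is false.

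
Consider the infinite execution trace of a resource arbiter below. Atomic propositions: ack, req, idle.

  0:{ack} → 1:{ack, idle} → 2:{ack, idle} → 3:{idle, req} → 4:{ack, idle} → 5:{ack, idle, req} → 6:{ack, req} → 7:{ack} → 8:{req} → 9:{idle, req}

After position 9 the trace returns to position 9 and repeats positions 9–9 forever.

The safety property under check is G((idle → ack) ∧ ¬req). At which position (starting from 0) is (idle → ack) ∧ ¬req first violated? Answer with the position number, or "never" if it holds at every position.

Check (idle → ack) ∧ ¬req at each position in order: 0 ✓, 1 ✓, 2 ✓.
At position 3 the labels are {idle, req}, so (idle → ack) ∧ ¬req is false there. This is the first violation.

3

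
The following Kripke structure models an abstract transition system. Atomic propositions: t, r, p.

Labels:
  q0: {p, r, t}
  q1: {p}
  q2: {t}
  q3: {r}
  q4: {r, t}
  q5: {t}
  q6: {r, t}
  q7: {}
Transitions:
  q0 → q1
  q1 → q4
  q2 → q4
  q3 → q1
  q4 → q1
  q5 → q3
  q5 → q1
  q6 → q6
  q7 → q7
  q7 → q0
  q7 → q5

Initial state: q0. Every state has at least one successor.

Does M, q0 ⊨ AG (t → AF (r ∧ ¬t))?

Violated

States satisfying t → AF (r ∧ ¬t): {q1, q3, q7}.
States satisfying AG (t → AF (r ∧ ¬t)): ∅.
q0 is reachable from q0 and violates t → AF (r ∧ ¬t), so AG fails at q0.
q0 ∉ Sat(AG (t → AF (r ∧ ¬t))).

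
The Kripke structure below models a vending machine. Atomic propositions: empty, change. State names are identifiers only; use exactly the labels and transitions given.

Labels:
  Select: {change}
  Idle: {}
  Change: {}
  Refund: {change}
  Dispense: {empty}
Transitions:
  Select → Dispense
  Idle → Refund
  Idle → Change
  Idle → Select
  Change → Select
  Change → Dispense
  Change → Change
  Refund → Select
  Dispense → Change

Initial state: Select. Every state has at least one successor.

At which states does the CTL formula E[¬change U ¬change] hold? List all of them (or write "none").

{Idle, Change, Dispense}

States satisfying ¬change: {Idle, Change, Dispense}.
States satisfying E[¬change U ¬change]: {Idle, Change, Dispense}.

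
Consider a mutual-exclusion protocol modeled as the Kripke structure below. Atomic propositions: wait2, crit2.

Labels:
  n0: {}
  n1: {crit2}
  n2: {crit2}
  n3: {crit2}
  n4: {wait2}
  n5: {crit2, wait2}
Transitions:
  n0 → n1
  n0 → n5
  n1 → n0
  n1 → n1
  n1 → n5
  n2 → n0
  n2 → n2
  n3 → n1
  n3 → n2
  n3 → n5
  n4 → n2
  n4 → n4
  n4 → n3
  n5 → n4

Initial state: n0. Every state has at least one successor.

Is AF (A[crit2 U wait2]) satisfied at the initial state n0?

States satisfying A[crit2 U wait2]: {n4, n5}.
States satisfying AF (A[crit2 U wait2]): {n4, n5}.
There is a path from n0 along which A[crit2 U wait2] never holds.
n0 ∉ Sat(AF (A[crit2 U wait2])).

Does not hold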